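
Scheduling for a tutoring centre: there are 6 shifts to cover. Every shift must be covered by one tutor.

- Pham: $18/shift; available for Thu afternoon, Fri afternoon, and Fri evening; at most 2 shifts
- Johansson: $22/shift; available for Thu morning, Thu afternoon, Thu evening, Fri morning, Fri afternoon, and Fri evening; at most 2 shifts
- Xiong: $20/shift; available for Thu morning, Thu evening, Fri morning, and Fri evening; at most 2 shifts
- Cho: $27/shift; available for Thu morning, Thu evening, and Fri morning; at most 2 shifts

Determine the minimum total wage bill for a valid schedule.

Picking the cheapest available tutor for each shift independently would cost $114, but that ignores the shift limits.
An optimal schedule: Thu morning→Johansson, Thu afternoon→Pham, Thu evening→Johansson, Fri morning→Xiong, Fri afternoon→Pham, Fri evening→Xiong.
Total: 22 + 18 + 22 + 20 + 18 + 20 = $120.

$120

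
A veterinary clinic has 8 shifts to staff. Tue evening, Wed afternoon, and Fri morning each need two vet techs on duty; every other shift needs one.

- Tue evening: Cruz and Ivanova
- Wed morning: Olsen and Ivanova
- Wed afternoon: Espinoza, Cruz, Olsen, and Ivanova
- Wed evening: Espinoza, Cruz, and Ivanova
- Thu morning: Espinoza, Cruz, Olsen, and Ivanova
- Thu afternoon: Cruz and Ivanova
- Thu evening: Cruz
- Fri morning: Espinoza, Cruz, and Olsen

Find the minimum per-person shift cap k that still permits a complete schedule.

With 4 vet techs and 11 worker-slots to fill, someone must work at least ⌈11/4⌉ = 3 shifts, so k ≥ 3.
k = 3 works: Tue evening→Cruz+Ivanova, Wed morning→Olsen, Wed afternoon→Olsen+Ivanova, Wed evening→Espinoza, Thu morning→Espinoza, Thu afternoon→Cruz, Thu evening→Cruz, Fri morning→Espinoza+Olsen.
Loads: Espinoza 3, Cruz 3, Olsen 3, Ivanova 2 — all ≤ 3.

3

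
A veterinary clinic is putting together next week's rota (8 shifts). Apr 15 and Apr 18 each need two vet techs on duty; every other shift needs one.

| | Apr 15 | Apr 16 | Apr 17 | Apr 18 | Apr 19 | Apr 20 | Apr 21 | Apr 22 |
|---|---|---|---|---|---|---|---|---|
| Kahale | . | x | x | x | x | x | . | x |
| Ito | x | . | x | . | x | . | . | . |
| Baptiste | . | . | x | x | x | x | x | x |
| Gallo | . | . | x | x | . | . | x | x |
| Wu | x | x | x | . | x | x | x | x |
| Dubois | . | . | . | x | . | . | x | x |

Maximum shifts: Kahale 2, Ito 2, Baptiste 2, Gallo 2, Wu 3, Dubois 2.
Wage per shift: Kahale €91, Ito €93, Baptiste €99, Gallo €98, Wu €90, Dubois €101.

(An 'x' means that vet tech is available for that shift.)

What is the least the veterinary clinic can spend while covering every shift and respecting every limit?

Apr 15 can only be covered by Ito and Wu, so that assignment is forced.
Picking the cheapest available vet tech for each shift independently would cost €912, but that ignores the shift limits.
An optimal schedule: Apr 15→Wu+Ito, Apr 16→Wu, Apr 17→Ito, Apr 18→Gallo+Baptiste, Apr 19→Kahale, Apr 20→Wu, Apr 21→Gallo, Apr 22→Kahale.
Total: 90 + 93 + 90 + 93 + 98 + 99 + 91 + 90 + 98 + 91 = €933.

€933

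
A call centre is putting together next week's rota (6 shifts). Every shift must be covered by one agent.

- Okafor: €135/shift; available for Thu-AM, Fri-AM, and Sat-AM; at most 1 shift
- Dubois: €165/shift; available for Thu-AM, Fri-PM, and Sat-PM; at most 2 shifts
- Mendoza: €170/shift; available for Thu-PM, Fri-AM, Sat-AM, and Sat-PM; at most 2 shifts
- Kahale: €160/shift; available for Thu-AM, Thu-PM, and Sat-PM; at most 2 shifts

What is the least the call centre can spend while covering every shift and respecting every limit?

€955

Fri-PM can only be covered by Dubois, so that assignment is forced.
Picking the cheapest available agent for each shift independently would cost €890, but that ignores the shift limits.
An optimal schedule: Thu-AM→Kahale, Thu-PM→Kahale, Fri-AM→Okafor, Fri-PM→Dubois, Sat-AM→Mendoza, Sat-PM→Dubois.
Total: 160 + 160 + 135 + 165 + 170 + 165 = €955.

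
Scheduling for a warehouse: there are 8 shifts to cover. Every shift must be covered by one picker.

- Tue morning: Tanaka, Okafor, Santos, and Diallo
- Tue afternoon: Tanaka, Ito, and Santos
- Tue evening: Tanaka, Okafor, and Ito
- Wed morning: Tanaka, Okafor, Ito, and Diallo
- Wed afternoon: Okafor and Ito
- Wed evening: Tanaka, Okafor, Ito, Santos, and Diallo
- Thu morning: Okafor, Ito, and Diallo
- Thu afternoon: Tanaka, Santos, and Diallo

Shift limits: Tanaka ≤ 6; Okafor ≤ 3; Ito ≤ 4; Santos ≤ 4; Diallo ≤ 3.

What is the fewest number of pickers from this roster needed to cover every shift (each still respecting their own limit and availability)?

2

8 slots to fill and no one can take more than 6, so at least ⌈8/6⌉ = 2 pickers are needed.
Tanaka and Okafor alone can cover everything: Tue morning→Tanaka, Tue afternoon→Tanaka, Tue evening→Tanaka, Wed morning→Tanaka, Wed afternoon→Okafor, Wed evening→Tanaka, Thu morning→Okafor, Thu afternoon→Tanaka.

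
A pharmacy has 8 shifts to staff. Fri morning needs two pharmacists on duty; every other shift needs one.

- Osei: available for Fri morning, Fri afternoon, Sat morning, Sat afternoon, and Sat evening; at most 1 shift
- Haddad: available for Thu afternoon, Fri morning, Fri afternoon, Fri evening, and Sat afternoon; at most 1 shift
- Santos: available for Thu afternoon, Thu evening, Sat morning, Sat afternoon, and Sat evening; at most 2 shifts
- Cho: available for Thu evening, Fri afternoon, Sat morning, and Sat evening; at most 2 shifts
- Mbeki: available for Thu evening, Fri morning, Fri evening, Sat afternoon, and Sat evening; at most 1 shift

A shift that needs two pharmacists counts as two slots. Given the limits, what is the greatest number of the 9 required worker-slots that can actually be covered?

7

Total capacity across all pharmacists is 1+1+2+2+1 = 7, and 9 slots are needed, so at most 7 can be filled.
An assignment achieving 7: Thu afternoon→Haddad, Thu evening→Santos, Fri morning→Osei, Fri afternoon→Cho, Fri evening→Mbeki, Sat morning→Santos, Sat evening→Cho.
Loads: Osei 1/1, Haddad 1/1, Santos 2/2, Cho 2/2, Mbeki 1/1.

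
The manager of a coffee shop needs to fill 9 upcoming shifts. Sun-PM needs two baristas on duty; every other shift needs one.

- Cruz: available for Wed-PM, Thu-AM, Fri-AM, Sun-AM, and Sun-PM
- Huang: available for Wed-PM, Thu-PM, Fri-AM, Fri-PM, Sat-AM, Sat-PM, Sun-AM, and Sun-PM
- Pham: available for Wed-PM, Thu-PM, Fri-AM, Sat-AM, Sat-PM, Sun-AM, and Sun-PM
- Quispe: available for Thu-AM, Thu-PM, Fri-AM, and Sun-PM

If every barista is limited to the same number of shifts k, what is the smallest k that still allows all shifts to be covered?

With 4 baristas and 10 worker-slots to fill, someone must work at least ⌈10/4⌉ = 3 shifts, so k ≥ 3.
k = 3 works: Wed-PM→Cruz, Thu-AM→Cruz, Thu-PM→Pham, Fri-AM→Pham, Fri-PM→Huang, Sat-AM→Huang, Sat-PM→Huang, Sun-AM→Cruz, Sun-PM→Pham+Quispe.
Loads: Cruz 3, Huang 3, Pham 3, Quispe 1 — all ≤ 3.

3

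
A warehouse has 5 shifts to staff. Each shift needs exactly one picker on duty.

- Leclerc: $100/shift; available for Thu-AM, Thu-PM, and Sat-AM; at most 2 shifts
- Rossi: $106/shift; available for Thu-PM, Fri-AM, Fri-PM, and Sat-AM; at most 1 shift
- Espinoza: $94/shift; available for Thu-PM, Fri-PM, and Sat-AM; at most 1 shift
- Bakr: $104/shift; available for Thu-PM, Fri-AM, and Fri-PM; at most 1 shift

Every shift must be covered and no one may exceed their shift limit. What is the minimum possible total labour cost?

Thu-AM can only be covered by Leclerc, so that assignment is forced.
Picking the cheapest available picker for each shift independently would cost $486, but that ignores the shift limits.
An optimal schedule: Thu-AM→Leclerc, Thu-PM→Bakr, Fri-AM→Rossi, Fri-PM→Espinoza, Sat-AM→Leclerc.
Total: 100 + 104 + 106 + 94 + 100 = $504.

$504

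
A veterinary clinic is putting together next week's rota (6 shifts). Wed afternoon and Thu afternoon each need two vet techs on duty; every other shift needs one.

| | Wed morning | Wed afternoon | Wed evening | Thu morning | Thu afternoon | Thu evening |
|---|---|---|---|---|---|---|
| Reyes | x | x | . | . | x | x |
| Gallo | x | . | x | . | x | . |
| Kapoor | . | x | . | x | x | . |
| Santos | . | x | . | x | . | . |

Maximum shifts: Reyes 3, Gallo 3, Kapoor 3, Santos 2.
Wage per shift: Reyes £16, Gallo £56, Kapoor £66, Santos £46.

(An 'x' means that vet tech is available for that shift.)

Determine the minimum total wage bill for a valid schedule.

Wed evening can only be covered by Gallo, so that assignment is forced.
Thu evening can only be covered by Reyes, so that assignment is forced.
Picking the cheapest available vet tech for each shift independently would cost £268, but that ignores the shift limits.
An optimal schedule: Wed morning→Gallo, Wed afternoon→Reyes+Santos, Wed evening→Gallo, Thu morning→Santos, Thu afternoon→Reyes+Gallo, Thu evening→Reyes.
Total: 56 + 16 + 46 + 56 + 46 + 16 + 56 + 16 = £308.

£308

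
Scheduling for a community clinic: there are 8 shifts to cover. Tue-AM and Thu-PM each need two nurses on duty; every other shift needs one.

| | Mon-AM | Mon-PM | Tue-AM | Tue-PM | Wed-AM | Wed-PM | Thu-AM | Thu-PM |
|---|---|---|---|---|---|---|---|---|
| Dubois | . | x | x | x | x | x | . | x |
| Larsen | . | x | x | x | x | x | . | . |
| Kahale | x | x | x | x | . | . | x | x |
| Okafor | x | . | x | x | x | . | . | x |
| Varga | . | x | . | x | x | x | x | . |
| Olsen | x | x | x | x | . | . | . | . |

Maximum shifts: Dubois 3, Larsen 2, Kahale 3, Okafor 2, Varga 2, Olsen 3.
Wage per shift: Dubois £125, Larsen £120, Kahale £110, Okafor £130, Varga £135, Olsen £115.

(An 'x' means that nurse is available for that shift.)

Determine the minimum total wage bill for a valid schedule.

Picking the cheapest available nurse for each shift independently would cost £1140, but that ignores the shift limits.
An optimal schedule: Mon-AM→Kahale, Mon-PM→Olsen, Tue-AM→Olsen+Dubois, Tue-PM→Olsen, Wed-AM→Larsen, Wed-PM→Larsen, Thu-AM→Kahale, Thu-PM→Kahale+Dubois.
Total: 110 + 115 + 115 + 125 + 115 + 120 + 120 + 110 + 110 + 125 = £1165.

£1165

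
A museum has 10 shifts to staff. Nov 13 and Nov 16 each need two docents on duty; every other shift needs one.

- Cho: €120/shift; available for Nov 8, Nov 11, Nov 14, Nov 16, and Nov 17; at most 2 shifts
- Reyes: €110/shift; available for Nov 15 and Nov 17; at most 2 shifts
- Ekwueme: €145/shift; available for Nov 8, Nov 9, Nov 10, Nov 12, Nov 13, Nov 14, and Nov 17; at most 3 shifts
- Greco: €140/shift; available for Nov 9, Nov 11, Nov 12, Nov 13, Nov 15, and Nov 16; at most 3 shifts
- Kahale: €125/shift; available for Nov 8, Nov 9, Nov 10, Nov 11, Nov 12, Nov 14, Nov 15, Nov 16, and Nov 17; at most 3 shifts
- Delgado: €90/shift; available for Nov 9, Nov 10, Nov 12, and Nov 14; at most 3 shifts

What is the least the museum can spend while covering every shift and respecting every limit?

Nov 13 can only be covered by Ekwueme and Greco, so that assignment is forced.
Picking the cheapest available docent for each shift independently would cost €1350, but that ignores the shift limits.
An optimal schedule: Nov 8→Cho, Nov 9→Delgado, Nov 10→Delgado, Nov 11→Kahale, Nov 12→Delgado, Nov 13→Greco+Ekwueme, Nov 14→Kahale, Nov 15→Reyes, Nov 16→Cho+Kahale, Nov 17→Reyes.
Total: 120 + 90 + 90 + 125 + 90 + 140 + 145 + 125 + 110 + 120 + 125 + 110 = €1390.

€1390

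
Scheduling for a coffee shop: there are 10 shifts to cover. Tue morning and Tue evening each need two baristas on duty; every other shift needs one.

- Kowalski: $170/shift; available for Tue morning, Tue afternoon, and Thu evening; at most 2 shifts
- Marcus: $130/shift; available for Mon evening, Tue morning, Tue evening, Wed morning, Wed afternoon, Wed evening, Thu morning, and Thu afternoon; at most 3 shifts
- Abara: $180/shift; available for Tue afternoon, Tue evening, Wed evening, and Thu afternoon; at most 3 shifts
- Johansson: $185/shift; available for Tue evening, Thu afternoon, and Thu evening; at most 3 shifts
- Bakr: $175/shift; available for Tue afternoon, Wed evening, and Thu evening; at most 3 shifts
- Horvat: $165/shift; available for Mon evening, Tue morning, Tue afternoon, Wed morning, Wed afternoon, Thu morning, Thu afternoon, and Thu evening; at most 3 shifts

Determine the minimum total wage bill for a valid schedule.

$1935

Picking the cheapest available barista for each shift independently would cost $1715, but that ignores the shift limits.
An optimal schedule: Mon evening→Marcus, Tue morning→Horvat+Kowalski, Tue afternoon→Kowalski, Tue evening→Marcus+Abara, Wed morning→Marcus, Wed afternoon→Horvat, Wed evening→Bakr, Thu morning→Horvat, Thu afternoon→Abara, Thu evening→Bakr.
Total: 130 + 165 + 170 + 170 + 130 + 180 + 130 + 165 + 175 + 165 + 180 + 175 = $1935.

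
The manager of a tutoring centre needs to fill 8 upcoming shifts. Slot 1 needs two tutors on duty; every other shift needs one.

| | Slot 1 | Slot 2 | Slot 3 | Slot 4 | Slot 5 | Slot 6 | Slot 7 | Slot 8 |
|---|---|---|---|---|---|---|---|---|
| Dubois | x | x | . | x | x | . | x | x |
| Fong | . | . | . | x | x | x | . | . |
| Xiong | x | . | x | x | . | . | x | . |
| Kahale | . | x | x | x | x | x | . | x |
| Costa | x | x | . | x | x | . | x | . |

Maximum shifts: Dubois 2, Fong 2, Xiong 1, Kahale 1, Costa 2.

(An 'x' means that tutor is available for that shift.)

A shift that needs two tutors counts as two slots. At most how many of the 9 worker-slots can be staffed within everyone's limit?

Total capacity across all tutors is 2+2+1+1+2 = 8, and 9 slots are needed, so at most 8 can be filled.
An assignment achieving 8: Slot 1→Dubois+Costa, Slot 2→Kahale, Slot 3→Xiong, Slot 5→Fong, Slot 6→Fong, Slot 7→Costa, Slot 8→Dubois.
Loads: Dubois 2/2, Fong 2/2, Xiong 1/1, Kahale 1/1, Costa 2/2.

8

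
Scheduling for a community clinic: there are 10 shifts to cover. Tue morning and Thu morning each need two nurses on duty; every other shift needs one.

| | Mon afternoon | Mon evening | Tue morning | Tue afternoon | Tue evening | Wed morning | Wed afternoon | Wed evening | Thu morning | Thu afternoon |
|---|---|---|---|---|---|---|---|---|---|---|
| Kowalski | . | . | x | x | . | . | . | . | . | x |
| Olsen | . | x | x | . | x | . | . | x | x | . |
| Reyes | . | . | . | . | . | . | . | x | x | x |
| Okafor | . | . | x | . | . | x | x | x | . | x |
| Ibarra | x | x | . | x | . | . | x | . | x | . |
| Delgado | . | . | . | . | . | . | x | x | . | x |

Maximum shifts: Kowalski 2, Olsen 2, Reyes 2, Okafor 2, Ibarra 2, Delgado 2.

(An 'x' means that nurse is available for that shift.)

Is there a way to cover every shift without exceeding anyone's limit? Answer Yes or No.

Mon afternoon can only be covered by Ibarra, so that assignment is forced.
Tue evening can only be covered by Olsen, so that assignment is forced.
Wed morning can only be covered by Okafor, so that assignment is forced.
One valid schedule: Mon afternoon→Ibarra, Mon evening→Olsen, Tue morning→Kowalski+Okafor, Tue afternoon→Kowalski, Tue evening→Olsen, Wed morning→Okafor, Wed afternoon→Delgado, Wed evening→Reyes, Thu morning→Reyes+Ibarra, Thu afternoon→Delgado.
Loads: Kowalski 2/2, Olsen 2/2, Reyes 2/2, Okafor 2/2, Ibarra 2/2, Delgado 2/2 — all within limits.

Yes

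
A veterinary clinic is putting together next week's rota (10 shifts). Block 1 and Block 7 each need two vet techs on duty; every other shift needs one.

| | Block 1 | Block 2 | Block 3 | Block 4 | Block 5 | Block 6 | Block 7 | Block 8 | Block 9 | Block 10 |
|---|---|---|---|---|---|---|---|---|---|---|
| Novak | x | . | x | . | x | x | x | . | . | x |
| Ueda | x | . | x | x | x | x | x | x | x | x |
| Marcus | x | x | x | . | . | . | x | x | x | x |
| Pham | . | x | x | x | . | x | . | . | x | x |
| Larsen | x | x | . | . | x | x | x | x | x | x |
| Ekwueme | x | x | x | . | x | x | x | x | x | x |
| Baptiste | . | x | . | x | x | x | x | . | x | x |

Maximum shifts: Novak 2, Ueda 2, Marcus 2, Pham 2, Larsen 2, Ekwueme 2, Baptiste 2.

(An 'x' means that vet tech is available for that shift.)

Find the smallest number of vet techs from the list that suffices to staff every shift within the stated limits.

6

12 slots to fill and no one can take more than 2, so at least ⌈12/2⌉ = 6 vet techs are needed.
Novak, Ueda, Marcus, Pham, Larsen, and Ekwueme alone can cover everything: Block 1→Larsen+Ekwueme, Block 2→Marcus, Block 3→Novak, Block 4→Ueda, Block 5→Novak, Block 6→Pham, Block 7→Larsen+Ekwueme, Block 8→Ueda, Block 9→Marcus, Block 10→Pham.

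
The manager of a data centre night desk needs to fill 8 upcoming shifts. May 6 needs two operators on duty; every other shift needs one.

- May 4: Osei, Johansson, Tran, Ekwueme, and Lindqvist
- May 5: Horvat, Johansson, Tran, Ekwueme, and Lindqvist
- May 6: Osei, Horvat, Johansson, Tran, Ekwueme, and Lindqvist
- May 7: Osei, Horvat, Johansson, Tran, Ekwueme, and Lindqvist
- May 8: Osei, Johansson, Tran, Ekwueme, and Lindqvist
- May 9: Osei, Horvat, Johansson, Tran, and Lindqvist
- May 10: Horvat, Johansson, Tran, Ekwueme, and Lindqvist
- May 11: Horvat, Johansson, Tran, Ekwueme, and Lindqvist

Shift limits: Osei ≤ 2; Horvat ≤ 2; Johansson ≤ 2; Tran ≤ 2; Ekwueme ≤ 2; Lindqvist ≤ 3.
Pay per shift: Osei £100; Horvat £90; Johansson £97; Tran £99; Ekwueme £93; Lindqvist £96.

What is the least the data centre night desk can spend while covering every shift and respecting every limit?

£848

Picking the cheapest available operator for each shift independently would cost £819, but that ignores the shift limits.
An optimal schedule: May 4→Ekwueme, May 5→Horvat, May 6→Lindqvist+Johansson, May 7→Johansson, May 8→Ekwueme, May 9→Horvat, May 10→Lindqvist, May 11→Lindqvist.
Total: 93 + 90 + 96 + 97 + 97 + 93 + 90 + 96 + 96 = £848.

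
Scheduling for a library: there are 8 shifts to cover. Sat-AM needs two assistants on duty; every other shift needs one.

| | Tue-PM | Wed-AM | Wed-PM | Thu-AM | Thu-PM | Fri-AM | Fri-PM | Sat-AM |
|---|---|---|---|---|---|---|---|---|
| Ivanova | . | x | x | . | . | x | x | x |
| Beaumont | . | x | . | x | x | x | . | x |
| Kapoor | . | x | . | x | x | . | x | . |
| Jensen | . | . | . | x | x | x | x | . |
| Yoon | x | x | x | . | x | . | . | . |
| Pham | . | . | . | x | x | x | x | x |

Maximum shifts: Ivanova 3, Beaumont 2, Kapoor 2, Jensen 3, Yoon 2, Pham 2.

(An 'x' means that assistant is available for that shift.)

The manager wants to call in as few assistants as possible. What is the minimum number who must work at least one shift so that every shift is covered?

9 slots to fill and no one can take more than 3, so at least ⌈9/3⌉ = 3 assistants are needed.
Any 3 assistants together have capacity at most 3+3+2 = 8 < 9 slots, so 3 can never suffice.
Ivanova, Beaumont, Kapoor, and Yoon alone can cover everything: Tue-PM→Yoon, Wed-AM→Yoon, Wed-PM→Ivanova, Thu-AM→Beaumont, Thu-PM→Kapoor, Fri-AM→Ivanova, Fri-PM→Kapoor, Sat-AM→Ivanova+Beaumont.

4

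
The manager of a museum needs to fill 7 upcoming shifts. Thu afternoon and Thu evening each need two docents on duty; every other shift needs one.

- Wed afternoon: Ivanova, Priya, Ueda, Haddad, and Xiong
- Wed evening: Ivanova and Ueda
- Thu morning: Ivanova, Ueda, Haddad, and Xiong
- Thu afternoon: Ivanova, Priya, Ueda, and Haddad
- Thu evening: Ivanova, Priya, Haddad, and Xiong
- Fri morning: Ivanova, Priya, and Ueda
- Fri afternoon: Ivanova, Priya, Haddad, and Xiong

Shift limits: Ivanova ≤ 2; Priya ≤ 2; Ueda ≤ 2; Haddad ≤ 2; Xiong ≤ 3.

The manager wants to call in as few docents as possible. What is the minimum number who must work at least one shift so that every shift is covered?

9 slots to fill and no one can take more than 3, so at least ⌈9/3⌉ = 3 docents are needed.
Any 3 docents together have capacity at most 3+2+2 = 7 < 9 slots, so 3 can never suffice.
Ivanova, Priya, Ueda, and Xiong alone can cover everything: Wed afternoon→Xiong, Wed evening→Ivanova, Thu morning→Ivanova, Thu afternoon→Priya+Ueda, Thu evening→Priya+Xiong, Fri morning→Ueda, Fri afternoon→Xiong.

4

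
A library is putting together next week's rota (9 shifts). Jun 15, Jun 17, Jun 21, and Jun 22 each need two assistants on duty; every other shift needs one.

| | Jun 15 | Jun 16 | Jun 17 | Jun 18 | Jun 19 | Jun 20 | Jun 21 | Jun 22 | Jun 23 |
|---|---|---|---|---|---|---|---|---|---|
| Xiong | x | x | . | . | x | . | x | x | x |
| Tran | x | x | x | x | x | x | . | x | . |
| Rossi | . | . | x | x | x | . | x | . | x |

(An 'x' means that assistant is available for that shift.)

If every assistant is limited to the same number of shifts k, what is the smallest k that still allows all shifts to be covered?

With 3 assistants and 13 worker-slots to fill, someone must work at least ⌈13/3⌉ = 5 shifts, so k ≥ 5.
k = 5 works: Jun 15→Xiong+Tran, Jun 16→Xiong, Jun 17→Tran+Rossi, Jun 18→Tran, Jun 19→Rossi, Jun 20→Tran, Jun 21→Xiong+Rossi, Jun 22→Xiong+Tran, Jun 23→Xiong.
Loads: Xiong 5, Tran 5, Rossi 3 — all ≤ 5.

5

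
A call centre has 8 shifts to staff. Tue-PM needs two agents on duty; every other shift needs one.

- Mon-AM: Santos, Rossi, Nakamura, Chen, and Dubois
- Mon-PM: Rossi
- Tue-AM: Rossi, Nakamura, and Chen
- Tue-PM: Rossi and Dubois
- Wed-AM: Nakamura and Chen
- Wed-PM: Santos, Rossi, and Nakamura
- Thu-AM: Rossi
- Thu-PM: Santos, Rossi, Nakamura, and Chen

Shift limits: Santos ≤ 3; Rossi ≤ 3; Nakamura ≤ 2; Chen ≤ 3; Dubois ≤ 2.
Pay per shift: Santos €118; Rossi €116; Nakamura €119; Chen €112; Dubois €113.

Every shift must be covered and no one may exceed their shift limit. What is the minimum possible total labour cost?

€1028

Mon-PM can only be covered by Rossi, so that assignment is forced.
Tue-PM can only be covered by Rossi and Dubois, so that assignment is forced.
Thu-AM can only be covered by Rossi, so that assignment is forced.
Picking the cheapest available agent for each shift independently would cost €1025, but that ignores the shift limits.
An optimal schedule: Mon-AM→Dubois, Mon-PM→Rossi, Tue-AM→Chen, Tue-PM→Dubois+Rossi, Wed-AM→Chen, Wed-PM→Santos, Thu-AM→Rossi, Thu-PM→Chen.
Total: 113 + 116 + 112 + 113 + 116 + 112 + 118 + 116 + 112 = €1028.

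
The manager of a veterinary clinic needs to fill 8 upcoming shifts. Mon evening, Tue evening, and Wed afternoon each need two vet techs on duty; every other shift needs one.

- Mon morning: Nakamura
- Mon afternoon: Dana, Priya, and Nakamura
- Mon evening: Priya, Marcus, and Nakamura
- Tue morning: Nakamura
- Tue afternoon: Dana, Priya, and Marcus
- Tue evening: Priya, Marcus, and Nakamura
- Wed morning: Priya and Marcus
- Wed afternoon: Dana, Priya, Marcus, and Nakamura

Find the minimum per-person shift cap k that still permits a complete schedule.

With 4 vet techs and 11 worker-slots to fill, someone must work at least ⌈11/4⌉ = 3 shifts, so k ≥ 3.
k = 3 works: Mon morning→Nakamura, Mon afternoon→Dana, Mon evening→Priya+Marcus, Tue morning→Nakamura, Tue afternoon→Dana, Tue evening→Priya+Marcus, Wed morning→Priya, Wed afternoon→Dana+Marcus.
Loads: Dana 3, Priya 3, Marcus 3, Nakamura 2 — all ≤ 3.

3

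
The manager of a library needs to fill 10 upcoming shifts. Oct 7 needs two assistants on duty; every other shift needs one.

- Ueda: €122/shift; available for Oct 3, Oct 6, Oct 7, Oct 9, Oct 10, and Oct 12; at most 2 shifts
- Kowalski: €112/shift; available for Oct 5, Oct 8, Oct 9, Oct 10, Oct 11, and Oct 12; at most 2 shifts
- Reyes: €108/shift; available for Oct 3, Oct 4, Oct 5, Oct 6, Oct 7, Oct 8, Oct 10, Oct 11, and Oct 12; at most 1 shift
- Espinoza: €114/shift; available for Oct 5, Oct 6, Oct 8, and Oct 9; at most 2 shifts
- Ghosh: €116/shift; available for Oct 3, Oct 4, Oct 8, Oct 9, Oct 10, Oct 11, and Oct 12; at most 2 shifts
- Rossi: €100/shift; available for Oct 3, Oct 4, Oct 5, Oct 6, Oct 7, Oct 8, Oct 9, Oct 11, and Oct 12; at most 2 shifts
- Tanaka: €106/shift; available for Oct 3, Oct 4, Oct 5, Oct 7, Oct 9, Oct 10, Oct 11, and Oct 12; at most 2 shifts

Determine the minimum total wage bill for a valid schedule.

€1204

Picking the cheapest available assistant for each shift independently would cost €1112, but that ignores the shift limits.
An optimal schedule: Oct 3→Tanaka, Oct 4→Rossi, Oct 5→Kowalski, Oct 6→Rossi, Oct 7→Tanaka+Reyes, Oct 8→Espinoza, Oct 9→Espinoza, Oct 10→Kowalski, Oct 11→Ghosh, Oct 12→Ghosh.
Total: 106 + 100 + 112 + 100 + 106 + 108 + 114 + 114 + 112 + 116 + 116 = €1204.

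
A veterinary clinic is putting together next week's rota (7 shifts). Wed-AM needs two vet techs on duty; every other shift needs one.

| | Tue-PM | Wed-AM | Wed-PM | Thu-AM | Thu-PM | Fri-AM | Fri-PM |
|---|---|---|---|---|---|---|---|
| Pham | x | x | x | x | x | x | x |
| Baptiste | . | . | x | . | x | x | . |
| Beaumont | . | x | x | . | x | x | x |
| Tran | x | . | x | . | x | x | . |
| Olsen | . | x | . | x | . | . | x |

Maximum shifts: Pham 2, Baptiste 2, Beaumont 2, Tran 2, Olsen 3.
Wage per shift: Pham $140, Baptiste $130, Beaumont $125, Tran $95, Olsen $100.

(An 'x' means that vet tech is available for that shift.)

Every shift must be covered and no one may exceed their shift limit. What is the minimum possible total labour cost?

$870

Picking the cheapest available vet tech for each shift independently would cost $805, but that ignores the shift limits.
An optimal schedule: Tue-PM→Tran, Wed-AM→Olsen+Beaumont, Wed-PM→Tran, Thu-AM→Olsen, Thu-PM→Beaumont, Fri-AM→Baptiste, Fri-PM→Olsen.
Total: 95 + 100 + 125 + 95 + 100 + 125 + 130 + 100 = $870.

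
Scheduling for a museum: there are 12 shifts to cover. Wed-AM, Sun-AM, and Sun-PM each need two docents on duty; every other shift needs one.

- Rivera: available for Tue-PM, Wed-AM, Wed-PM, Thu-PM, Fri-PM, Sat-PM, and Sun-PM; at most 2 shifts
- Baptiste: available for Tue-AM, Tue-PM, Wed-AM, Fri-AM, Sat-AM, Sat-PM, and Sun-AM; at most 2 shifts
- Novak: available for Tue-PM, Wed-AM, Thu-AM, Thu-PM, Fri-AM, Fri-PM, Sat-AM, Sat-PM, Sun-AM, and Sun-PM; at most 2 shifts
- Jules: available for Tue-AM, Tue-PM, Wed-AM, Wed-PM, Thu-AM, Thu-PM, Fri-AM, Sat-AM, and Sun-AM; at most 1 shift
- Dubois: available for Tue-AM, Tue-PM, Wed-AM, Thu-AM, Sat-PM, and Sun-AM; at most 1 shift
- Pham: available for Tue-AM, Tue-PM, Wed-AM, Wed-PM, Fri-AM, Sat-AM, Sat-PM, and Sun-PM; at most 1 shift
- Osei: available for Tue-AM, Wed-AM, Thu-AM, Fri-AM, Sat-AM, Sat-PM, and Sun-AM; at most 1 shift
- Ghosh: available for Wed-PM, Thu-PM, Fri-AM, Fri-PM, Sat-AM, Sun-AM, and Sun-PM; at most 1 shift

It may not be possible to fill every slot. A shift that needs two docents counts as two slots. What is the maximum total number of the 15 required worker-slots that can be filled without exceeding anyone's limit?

Total capacity across all docents is 2+2+2+1+1+1+1+1 = 11, and 15 slots are needed, so at most 11 can be filled.
An assignment achieving 11: Tue-AM→Baptiste, Tue-PM→Baptiste, Wed-PM→Rivera, Thu-AM→Novak, Thu-PM→Novak, Fri-AM→Jules, Fri-PM→Rivera, Sat-AM→Osei, Sat-PM→Dubois, Sun-PM→Pham+Ghosh.
Loads: Rivera 2/2, Baptiste 2/2, Novak 2/2, Jules 1/1, Dubois 1/1, Pham 1/1, Osei 1/1, Ghosh 1/1.

11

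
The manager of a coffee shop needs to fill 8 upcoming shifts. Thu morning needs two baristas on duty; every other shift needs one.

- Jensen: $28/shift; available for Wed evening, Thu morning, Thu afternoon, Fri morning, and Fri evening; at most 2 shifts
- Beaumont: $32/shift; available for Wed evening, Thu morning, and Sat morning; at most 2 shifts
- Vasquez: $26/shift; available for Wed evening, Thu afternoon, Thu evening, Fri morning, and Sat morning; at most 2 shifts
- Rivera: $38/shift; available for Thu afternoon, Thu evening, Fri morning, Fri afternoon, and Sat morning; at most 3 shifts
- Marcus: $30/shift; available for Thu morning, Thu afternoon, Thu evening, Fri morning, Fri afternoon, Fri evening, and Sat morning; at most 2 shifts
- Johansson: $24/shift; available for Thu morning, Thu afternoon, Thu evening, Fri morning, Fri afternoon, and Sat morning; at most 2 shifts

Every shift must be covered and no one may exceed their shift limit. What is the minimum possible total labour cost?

$248

Picking the cheapest available barista for each shift independently would cost $226, but that ignores the shift limits.
An optimal schedule: Wed evening→Vasquez, Thu morning→Marcus+Beaumont, Thu afternoon→Vasquez, Thu evening→Johansson, Fri morning→Jensen, Fri afternoon→Johansson, Fri evening→Jensen, Sat morning→Marcus.
Total: 26 + 30 + 32 + 26 + 24 + 28 + 24 + 28 + 30 = $248.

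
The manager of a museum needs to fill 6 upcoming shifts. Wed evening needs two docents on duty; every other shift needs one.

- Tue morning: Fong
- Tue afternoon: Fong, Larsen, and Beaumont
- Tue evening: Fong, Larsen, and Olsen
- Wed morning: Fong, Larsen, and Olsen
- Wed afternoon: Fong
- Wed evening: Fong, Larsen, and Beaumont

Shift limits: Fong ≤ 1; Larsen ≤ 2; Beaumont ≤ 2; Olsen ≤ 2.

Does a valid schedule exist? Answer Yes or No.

No

Total capacity is 7 and 7 slots are needed, so capacity alone doesn't rule it out.
Shifts {Tue morning, Wed afternoon} need 2 worker-slots in total, but the docents available for any of those shifts (Fong) can supply at most 1 among them. So no valid schedule exists.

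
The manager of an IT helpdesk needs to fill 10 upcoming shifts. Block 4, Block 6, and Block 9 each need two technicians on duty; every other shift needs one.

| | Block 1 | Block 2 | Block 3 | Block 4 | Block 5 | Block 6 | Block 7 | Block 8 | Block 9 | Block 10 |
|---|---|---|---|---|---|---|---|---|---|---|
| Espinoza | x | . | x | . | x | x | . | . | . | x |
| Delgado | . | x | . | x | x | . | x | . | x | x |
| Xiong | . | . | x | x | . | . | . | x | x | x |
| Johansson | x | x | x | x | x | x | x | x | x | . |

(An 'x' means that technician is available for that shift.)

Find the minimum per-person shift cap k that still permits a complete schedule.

4

With 4 technicians and 13 worker-slots to fill, someone must work at least ⌈13/4⌉ = 4 shifts, so k ≥ 4.
k = 4 works: Block 1→Espinoza, Block 2→Delgado, Block 3→Espinoza, Block 4→Delgado+Xiong, Block 5→Espinoza, Block 6→Espinoza+Johansson, Block 7→Delgado, Block 8→Xiong, Block 9→Delgado+Xiong, Block 10→Xiong.
Loads: Espinoza 4, Delgado 4, Xiong 4, Johansson 1 — all ≤ 4.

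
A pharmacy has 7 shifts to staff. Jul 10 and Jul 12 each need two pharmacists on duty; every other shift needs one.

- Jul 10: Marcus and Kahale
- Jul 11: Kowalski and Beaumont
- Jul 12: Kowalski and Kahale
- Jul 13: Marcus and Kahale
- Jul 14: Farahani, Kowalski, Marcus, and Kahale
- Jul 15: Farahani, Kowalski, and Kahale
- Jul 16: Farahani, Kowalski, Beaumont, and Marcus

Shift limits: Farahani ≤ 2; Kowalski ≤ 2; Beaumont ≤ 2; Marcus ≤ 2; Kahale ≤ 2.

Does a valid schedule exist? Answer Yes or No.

Jul 10 can only be covered by Marcus and Kahale, so that assignment is forced.
Jul 12 can only be covered by Kowalski and Kahale, so that assignment is forced.
One valid schedule: Jul 10→Marcus+Kahale, Jul 11→Kowalski, Jul 12→Kowalski+Kahale, Jul 13→Marcus, Jul 14→Farahani, Jul 15→Farahani, Jul 16→Beaumont.
Loads: Farahani 2/2, Kowalski 2/2, Beaumont 1/2, Marcus 2/2, Kahale 2/2 — all within limits.

Yes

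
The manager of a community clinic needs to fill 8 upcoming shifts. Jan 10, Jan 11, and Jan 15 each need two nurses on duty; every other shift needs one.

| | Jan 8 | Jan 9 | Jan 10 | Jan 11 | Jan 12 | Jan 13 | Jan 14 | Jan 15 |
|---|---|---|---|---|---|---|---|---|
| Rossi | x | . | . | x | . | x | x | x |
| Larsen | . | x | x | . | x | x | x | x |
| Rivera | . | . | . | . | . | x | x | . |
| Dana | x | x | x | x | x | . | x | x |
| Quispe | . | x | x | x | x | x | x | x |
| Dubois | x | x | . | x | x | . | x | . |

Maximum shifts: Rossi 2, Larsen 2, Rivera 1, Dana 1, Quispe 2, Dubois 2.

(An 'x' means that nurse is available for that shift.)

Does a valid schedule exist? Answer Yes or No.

No

Total capacity is 2+2+1+1+2+2 = 10 but 11 worker-slots are needed — infeasible.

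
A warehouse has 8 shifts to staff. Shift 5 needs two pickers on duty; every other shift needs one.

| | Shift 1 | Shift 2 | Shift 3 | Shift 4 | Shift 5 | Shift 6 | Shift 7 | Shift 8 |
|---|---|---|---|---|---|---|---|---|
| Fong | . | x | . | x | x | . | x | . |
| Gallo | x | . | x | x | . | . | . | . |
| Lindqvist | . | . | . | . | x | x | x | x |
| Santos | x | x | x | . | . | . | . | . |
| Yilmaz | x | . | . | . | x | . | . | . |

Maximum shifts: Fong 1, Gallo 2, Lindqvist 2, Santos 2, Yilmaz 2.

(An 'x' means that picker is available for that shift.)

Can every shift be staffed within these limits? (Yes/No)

Total capacity is 9 and 9 slots are needed, so capacity alone doesn't rule it out.
Shifts {Shift 5, Shift 6, Shift 7, Shift 8} need 5 worker-slots in total, but the pickers available for any of those shifts (Fong, Lindqvist, and Yilmaz) can supply at most 4 among them. So no valid schedule exists.

No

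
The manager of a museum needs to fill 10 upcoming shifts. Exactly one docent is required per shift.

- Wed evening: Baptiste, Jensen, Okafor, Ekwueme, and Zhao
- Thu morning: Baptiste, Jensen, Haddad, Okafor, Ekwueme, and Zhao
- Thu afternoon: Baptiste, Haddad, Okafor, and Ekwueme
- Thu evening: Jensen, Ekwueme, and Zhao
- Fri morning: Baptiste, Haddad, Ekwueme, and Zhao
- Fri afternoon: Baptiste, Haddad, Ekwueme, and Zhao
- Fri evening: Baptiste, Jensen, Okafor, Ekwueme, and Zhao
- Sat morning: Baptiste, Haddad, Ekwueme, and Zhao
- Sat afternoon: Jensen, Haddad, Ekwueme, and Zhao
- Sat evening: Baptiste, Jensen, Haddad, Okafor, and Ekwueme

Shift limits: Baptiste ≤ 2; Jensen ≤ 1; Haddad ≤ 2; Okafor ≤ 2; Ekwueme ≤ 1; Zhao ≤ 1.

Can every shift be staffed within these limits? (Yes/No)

Total capacity is 2+1+2+2+1+1 = 9 but 10 worker-slots are needed — infeasible.

No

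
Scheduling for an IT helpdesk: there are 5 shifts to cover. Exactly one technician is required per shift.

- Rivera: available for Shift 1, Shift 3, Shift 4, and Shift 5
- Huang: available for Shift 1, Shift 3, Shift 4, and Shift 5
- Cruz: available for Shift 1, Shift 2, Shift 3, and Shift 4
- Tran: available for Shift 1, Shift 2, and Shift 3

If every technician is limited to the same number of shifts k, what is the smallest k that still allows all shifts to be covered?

With 4 technicians and 5 worker-slots to fill, someone must work at least ⌈5/4⌉ = 2 shifts, so k ≥ 2.
k = 2 works: Shift 1→Huang, Shift 2→Cruz, Shift 3→Huang, Shift 4→Rivera, Shift 5→Rivera.
Loads: Rivera 2, Huang 2, Cruz 1, Tran 0 — all ≤ 2.

2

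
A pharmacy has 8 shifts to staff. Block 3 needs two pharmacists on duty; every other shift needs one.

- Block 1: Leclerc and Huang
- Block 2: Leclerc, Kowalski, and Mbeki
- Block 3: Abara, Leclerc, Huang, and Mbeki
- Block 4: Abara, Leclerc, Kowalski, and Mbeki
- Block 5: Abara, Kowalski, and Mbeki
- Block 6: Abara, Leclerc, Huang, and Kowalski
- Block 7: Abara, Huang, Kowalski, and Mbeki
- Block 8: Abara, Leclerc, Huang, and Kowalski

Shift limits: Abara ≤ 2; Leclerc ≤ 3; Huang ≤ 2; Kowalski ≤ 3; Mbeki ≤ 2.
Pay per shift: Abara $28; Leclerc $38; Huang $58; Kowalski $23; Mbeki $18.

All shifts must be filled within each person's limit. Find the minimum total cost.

Picking the cheapest available pharmacist for each shift independently would cost $202, but that ignores the shift limits.
An optimal schedule: Block 1→Leclerc, Block 2→Mbeki, Block 3→Abara+Leclerc, Block 4→Kowalski, Block 5→Mbeki, Block 6→Kowalski, Block 7→Kowalski, Block 8→Abara.
Total: 38 + 18 + 28 + 38 + 23 + 18 + 23 + 23 + 28 = $237.

$237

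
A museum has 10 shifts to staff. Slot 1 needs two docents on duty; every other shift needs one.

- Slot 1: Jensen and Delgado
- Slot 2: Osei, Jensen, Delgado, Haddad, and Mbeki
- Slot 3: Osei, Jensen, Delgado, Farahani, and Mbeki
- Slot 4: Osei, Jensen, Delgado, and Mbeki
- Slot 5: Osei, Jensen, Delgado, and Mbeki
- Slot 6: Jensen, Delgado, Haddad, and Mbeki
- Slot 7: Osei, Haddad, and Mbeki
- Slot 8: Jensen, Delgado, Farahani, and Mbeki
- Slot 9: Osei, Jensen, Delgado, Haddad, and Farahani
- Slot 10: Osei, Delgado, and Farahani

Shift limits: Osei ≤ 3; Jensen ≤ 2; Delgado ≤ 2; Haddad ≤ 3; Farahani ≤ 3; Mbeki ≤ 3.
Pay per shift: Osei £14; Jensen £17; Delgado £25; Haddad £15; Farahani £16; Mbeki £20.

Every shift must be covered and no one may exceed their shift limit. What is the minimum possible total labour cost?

Slot 1 can only be covered by Jensen and Delgado, so that assignment is forced.
Picking the cheapest available docent for each shift independently would cost £171, but that ignores the shift limits.
An optimal schedule: Slot 1→Jensen+Delgado, Slot 2→Haddad, Slot 3→Farahani, Slot 4→Osei, Slot 5→Osei, Slot 6→Haddad, Slot 7→Osei, Slot 8→Farahani, Slot 9→Haddad, Slot 10→Farahani.
Total: 17 + 25 + 15 + 16 + 14 + 14 + 15 + 14 + 16 + 15 + 16 = £177.

£177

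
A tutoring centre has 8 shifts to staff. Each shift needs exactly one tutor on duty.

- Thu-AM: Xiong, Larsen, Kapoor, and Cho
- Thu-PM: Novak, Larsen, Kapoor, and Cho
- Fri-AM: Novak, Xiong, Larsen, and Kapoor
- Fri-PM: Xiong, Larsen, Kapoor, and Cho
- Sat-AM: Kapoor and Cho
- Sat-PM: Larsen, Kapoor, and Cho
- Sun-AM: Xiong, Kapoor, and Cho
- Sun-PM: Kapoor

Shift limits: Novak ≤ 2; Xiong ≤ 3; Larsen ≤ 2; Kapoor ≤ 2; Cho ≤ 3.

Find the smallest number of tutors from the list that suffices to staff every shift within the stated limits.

3

8 slots to fill and no one can take more than 3, so at least ⌈8/3⌉ = 3 tutors are needed.
Xiong, Kapoor, and Cho alone can cover everything: Thu-AM→Xiong, Thu-PM→Kapoor, Fri-AM→Xiong, Fri-PM→Xiong, Sat-AM→Cho, Sat-PM→Cho, Sun-AM→Cho, Sun-PM→Kapoor.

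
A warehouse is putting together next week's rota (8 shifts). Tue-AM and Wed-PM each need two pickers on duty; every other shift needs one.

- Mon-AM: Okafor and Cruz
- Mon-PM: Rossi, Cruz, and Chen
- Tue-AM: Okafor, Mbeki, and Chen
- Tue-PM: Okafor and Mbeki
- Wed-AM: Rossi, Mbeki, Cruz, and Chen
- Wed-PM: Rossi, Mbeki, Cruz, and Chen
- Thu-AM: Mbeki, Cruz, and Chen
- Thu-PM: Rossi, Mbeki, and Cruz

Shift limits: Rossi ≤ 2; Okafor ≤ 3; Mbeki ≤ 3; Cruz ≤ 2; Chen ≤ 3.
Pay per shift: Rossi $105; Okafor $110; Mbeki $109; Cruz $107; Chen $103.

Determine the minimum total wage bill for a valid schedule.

Picking the cheapest available picker for each shift independently would cost $1050, but that ignores the shift limits.
An optimal schedule: Mon-AM→Cruz, Mon-PM→Chen, Tue-AM→Chen+Mbeki, Tue-PM→Mbeki, Wed-AM→Rossi, Wed-PM→Cruz+Mbeki, Thu-AM→Chen, Thu-PM→Rossi.
Total: 107 + 103 + 103 + 109 + 109 + 105 + 107 + 109 + 103 + 105 = $1060.

$1060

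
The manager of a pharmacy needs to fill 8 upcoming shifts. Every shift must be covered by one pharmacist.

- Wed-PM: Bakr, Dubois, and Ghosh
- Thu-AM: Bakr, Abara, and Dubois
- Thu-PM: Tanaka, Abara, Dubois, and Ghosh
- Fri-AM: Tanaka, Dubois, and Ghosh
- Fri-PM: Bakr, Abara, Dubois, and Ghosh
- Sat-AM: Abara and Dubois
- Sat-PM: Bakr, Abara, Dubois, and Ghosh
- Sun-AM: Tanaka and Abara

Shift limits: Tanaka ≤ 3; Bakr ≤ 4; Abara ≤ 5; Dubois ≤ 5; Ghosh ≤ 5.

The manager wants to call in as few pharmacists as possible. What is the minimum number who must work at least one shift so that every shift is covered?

2

8 slots to fill and no one can take more than 5, so at least ⌈8/5⌉ = 2 pharmacists are needed.
Tanaka and Dubois alone can cover everything: Wed-PM→Dubois, Thu-AM→Dubois, Thu-PM→Tanaka, Fri-AM→Tanaka, Fri-PM→Dubois, Sat-AM→Dubois, Sat-PM→Dubois, Sun-AM→Tanaka.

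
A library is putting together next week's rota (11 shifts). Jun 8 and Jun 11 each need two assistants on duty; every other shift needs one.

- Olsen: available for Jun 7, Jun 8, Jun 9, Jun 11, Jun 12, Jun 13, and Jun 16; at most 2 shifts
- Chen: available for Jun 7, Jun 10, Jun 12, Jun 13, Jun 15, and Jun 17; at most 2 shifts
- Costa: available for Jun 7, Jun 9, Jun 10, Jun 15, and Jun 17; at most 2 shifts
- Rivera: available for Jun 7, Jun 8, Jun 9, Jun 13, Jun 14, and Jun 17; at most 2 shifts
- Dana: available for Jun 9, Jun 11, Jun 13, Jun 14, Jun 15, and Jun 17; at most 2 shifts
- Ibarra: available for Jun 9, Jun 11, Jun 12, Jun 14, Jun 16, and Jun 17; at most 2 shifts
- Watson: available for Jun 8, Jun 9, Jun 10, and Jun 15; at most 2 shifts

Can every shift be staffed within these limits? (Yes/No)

Yes

One valid schedule: Jun 7→Costa, Jun 8→Olsen+Rivera, Jun 9→Watson, Jun 10→Chen, Jun 11→Dana+Ibarra, Jun 12→Chen, Jun 13→Dana, Jun 14→Rivera, Jun 15→Costa, Jun 16→Olsen, Jun 17→Ibarra.
Loads: Olsen 2/2, Chen 2/2, Costa 2/2, Rivera 2/2, Dana 2/2, Ibarra 2/2, Watson 1/2 — all within limits.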